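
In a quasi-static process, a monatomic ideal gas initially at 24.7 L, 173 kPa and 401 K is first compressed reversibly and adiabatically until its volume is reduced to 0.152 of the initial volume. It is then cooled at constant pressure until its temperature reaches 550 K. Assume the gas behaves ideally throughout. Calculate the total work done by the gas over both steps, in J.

n = P₁V₁/(RT₁) = 173×24.7/(8.314×401) = 1.28 mol.
Step 1 — Adiabatic: TV^(γ−1) = const ⇒ T₂ = 401×(6.58)^0.667 = 1410 K; PV^γ = const ⇒ P₂ = 4000 kPa.
ΔU = nCvΔT = 1.28×12.5×(1410−401) = 16100 J.
Q = 0 for an adiabatic process, so W = −ΔU = -16100 J.
State after step 1: P = 4000 kPa, V = 3.75 L, T = 1410 K.
Step 2 — Isobaric: P stays 4000 kPa; V/T = const ⇒ T₂ = 550 K, V₂ = 1.47 L.
W = PΔV = 4000×(1.47−3.75) kPa·L = -9140 J.
ΔU = nCvΔT = 1.28×12.5×(550−1410) = -13700 J.
Q = ΔU + W = nCpΔT = -22900 J.
Net over both steps: W = -25200 J, Q = -22900 J, ΔU = 2380 J.

-25200 J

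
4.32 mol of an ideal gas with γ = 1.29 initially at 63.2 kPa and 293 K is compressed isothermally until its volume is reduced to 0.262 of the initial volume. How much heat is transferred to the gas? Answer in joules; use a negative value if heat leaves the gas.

-14100 J

V₁ = nRT₁/P₁ = 4.32×8.314×293/63.2 = 167 L.
Isothermal: T stays 293 K; PV = const ⇒ V₂ = 43.6 L, P₂ = 241 kPa.
ΔU = 0 (ideal gas, T constant).
W = nRT ln(V₂/V₁) = 4.32×8.314×293×ln(0.262) = -14100 J.
Q = ΔU + W = -14100 J.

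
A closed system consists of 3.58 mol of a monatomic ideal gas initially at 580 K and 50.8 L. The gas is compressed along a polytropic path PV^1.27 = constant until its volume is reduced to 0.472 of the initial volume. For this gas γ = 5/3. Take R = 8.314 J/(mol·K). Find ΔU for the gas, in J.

P₁ = nRT₁/V₁ = 3.58×8.314×580/50.8 = 340 kPa.
Polytropic n=1.27: T₂ = T₁(V₁/V₂)^(n−1) = 580×(2.12)^0.27 = 710 K; P₂ = P₁(V₁/V₂)^n = 882 kPa.
For an ideal gas ΔU = nCvΔT with Cv = (3/2)R = 12.5 J/(mol·K).
ΔU = 3.58×12.5×(710−580) = 5820 J.

5820 J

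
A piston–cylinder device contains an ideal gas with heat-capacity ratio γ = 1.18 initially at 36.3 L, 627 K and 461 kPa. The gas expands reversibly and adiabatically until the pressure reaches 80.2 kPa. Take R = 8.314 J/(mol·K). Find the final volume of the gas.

Adiabatic: T₂/T₁ = (P₂/P₁)^((γ−1)/γ) ⇒ T₂ = 627×(0.174)^0.153 = 480 K; V₂ = 160 L.

160 L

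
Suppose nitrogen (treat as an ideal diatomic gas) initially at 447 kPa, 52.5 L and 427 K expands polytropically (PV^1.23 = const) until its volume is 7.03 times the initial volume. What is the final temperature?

273 K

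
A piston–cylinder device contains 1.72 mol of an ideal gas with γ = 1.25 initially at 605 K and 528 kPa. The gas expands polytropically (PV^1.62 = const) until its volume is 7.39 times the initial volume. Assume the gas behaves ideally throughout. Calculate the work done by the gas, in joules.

V₁ = nRT₁/P₁ = 1.72×8.314×605/528 = 16.4 L.
Polytropic n=1.62: T₂ = T₁(V₁/V₂)^(n−1) = 605×(0.135)^0.62 = 175 K; P₂ = P₁(V₁/V₂)^n = 20.7 kPa.
W = (P₁V₁−P₂V₂)/(n−1) = (528×16.4−20.7×121)/0.62 = 9920 J.

9920 J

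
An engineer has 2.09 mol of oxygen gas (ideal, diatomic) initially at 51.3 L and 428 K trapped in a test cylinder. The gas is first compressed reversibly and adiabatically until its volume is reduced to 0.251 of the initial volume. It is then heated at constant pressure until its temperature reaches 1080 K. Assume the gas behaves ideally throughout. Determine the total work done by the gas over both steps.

-7890 J

P₁ = nRT₁/V₁ = 2.09×8.314×428/51.3 = 145 kPa.
Step 1 — Adiabatic: TV^(γ−1) = const ⇒ T₂ = 428×(3.98)^0.400 = 744 K; PV^γ = const ⇒ P₂ = 1000 kPa.
ΔU = nCvΔT = 2.09×20.8×(744−428) = 13700 J.
Q = 0 for an adiabatic process, so W = −ΔU = -13700 J.
State after step 1: P = 1000 kPa, V = 12.9 L, T = 744 K.
Step 2 — Isobaric: P stays 1000 kPa; V/T = const ⇒ T₂ = 1080 K, V₂ = 18.7 L.
W = PΔV = 1000×(18.7−12.9) kPa·L = 5840 J.
ΔU = nCvΔT = 2.09×20.8×(1080−744) = 14600 J.
Q = ΔU + W = nCpΔT = 20400 J.
Net over both steps: W = -7890 J, Q = 20400 J, ΔU = 28300 J.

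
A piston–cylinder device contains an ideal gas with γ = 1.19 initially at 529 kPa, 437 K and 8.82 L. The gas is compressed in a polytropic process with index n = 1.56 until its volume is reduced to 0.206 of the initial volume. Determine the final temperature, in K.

1060 K

Polytropic n=1.56: T₂ = T₁(V₁/V₂)^(n−1) = 437×(4.85)^0.56 = 1060 K; P₂ = P₁(V₁/V₂)^n = 6220 kPa.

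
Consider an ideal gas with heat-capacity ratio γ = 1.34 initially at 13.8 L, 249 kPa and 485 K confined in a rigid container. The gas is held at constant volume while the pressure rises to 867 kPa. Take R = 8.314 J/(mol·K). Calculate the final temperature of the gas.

Isochoric: V stays 13.8 L; P/T = const ⇒ T₂ = 1690 K, P₂ = 867 kPa.

1690 K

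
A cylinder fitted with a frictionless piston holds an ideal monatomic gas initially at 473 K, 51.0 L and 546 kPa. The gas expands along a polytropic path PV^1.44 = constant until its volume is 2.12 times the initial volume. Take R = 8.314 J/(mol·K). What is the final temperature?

Polytropic n=1.44: T₂ = T₁(V₁/V₂)^(n−1) = 473×(0.472)^0.44 = 340 K; P₂ = P₁(V₁/V₂)^n = 185 kPa.

340 K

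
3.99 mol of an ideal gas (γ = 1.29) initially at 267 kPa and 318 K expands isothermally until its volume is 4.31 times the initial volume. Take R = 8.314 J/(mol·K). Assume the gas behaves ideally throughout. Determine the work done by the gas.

15400 J

V₁ = nRT₁/P₁ = 3.99×8.314×318/267 = 39.5 L.
Isothermal: T stays 318 K; PV = const ⇒ V₂ = 170 L, P₂ = 61.9 kPa.
W = nRT ln(V₂/V₁) = 3.99×8.314×318×ln(4.31) = 15400 J.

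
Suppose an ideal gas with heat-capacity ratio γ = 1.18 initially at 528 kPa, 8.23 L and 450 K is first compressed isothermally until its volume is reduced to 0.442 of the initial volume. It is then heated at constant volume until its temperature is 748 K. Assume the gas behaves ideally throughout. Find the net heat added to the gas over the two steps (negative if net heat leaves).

12400 J

n = P₁V₁/(RT₁) = 528×8.23/(8.314×450) = 1.16 mol.
Step 1 — Isothermal: T stays 450 K; PV = const ⇒ V₂ = 3.64 L, P₂ = 1190 kPa.
ΔU = 0 (ideal gas, T constant).
W = nRT ln(V₂/V₁) = 1.16×8.314×450×ln(0.442) = -3550 J.
Q = ΔU + W = -3550 J.
State after step 1: P = 1190 kPa, V = 3.64 L, T = 450 K.
Step 2 — Isochoric: V stays 3.64 L; P/T = const ⇒ T₂ = 748 K, P₂ = 1990 kPa.
W = 0 (no volume change).
ΔU = nCvΔT = 1.16×46.2×(748−450) = 16000 J.
Q = ΔU = 16000 J.
Net over both steps: W = -3550 J, Q = 12400 J, ΔU = 16000 J.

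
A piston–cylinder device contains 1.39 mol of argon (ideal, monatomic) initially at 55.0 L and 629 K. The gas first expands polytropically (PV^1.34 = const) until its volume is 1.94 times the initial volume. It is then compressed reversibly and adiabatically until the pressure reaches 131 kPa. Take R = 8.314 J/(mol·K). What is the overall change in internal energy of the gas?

1470 J

P₁ = nRT₁/V₁ = 1.39×8.314×629/55.0 = 132 kPa.
Step 1 — Polytropic n=1.34: T₂ = T₁(V₁/V₂)^(n−1) = 629×(0.515)^0.34 = 502 K; P₂ = P₁(V₁/V₂)^n = 54.4 kPa.
W = (P₁V₁−P₂V₂)/(n−1) = (132×55.0−54.4×107)/0.34 = 4310 J.
ΔU = nCvΔT = 1.39×12.5×(502−629) = -2200 J.
Q = ΔU + W = 2110 J.
State after step 1: P = 54.4 kPa, V = 107 L, T = 502 K.
Step 2 — Adiabatic: T₂/T₁ = (P₂/P₁)^((γ−1)/γ) ⇒ T₂ = 502×(2.41)^0.400 = 714 K; V₂ = 63.0 L.
ΔU = nCvΔT = 1.39×12.5×(714−502) = 3670 J.
Q = 0 for an adiabatic process, so W = −ΔU = -3670 J.
Net over both steps: W = 645 J, Q = 2110 J, ΔU = 1470 J.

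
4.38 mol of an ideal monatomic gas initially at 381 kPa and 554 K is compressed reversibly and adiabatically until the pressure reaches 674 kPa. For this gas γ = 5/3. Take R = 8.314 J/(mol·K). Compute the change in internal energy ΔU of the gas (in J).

7760 J

V₁ = nRT₁/P₁ = 4.38×8.314×554/381 = 53.0 L.
Adiabatic: T₂/T₁ = (P₂/P₁)^((γ−1)/γ) ⇒ T₂ = 554×(1.77)^0.400 = 696 K; V₂ = 37.6 L.
For an ideal gas ΔU = nCvΔT with Cv = (3/2)R = 12.5 J/(mol·K).
ΔU = 4.38×12.5×(696−554) = 7760 J.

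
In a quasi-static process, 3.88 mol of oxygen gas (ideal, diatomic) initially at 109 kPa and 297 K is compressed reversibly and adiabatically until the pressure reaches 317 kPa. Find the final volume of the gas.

V₁ = nRT₁/P₁ = 3.88×8.314×297/109 = 87.9 L.
Adiabatic: T₂/T₁ = (P₂/P₁)^((γ−1)/γ) ⇒ T₂ = 297×(2.91)^0.286 = 403 K; V₂ = 41.0 L.

41.0 L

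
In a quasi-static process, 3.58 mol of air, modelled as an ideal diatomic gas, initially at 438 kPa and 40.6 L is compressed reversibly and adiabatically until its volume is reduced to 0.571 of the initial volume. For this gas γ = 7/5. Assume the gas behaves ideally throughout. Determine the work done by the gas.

-11200 J

T₁ = P₁V₁/(nR) = 438×40.6/(3.58×8.314) = 597 K.
Adiabatic: TV^(γ−1) = const ⇒ T₂ = 597×(1.75)^0.400 = 748 K; PV^γ = const ⇒ P₂ = 960 kPa.
ΔU = nCvΔT = 3.58×20.8×(748−597) = 11200 J.
Q = 0 for an adiabatic process, so W = −ΔU = -11200 J.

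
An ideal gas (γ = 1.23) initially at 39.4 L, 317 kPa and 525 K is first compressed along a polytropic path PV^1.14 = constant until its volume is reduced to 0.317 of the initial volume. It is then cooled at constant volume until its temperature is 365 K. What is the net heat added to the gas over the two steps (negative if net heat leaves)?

-32100 J

n = P₁V₁/(RT₁) = 317×39.4/(8.314×525) = 2.86 mol.
Step 1 — Polytropic n=1.14: T₂ = T₁(V₁/V₂)^(n−1) = 525×(3.15)^0.14 = 617 K; P₂ = P₁(V₁/V₂)^n = 1170 kPa.
W = (P₁V₁−P₂V₂)/(n−1) = (317×39.4−1170×12.5)/0.14 = -15600 J.
ΔU = nCvΔT = 2.86×36.1×(617−525) = 9480 J.
Q = ΔU + W = -6090 J.
State after step 1: P = 1170 kPa, V = 12.5 L, T = 617 K.
Step 2 — Isochoric: V stays 12.5 L; P/T = const ⇒ T₂ = 365 K, P₂ = 695 kPa.
W = 0 (no volume change).
ΔU = nCvΔT = 2.86×36.1×(365−617) = -26000 J.
Q = ΔU = -26000 J.
Net over both steps: W = -15600 J, Q = -32100 J, ΔU = -16500 J.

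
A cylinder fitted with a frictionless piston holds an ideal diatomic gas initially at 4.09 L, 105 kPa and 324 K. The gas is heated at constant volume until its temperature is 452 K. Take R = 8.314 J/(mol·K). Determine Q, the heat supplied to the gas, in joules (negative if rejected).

424 J

n = P₁V₁/(RT₁) = 105×4.09/(8.314×324) = 0.159 mol.
Isochoric: V stays 4.09 L; P/T = const ⇒ T₂ = 452 K, P₂ = 146 kPa.
W = 0 (no volume change).
ΔU = nCvΔT = 0.159×20.8×(452−324) = 424 J.
Q = ΔU = 424 J.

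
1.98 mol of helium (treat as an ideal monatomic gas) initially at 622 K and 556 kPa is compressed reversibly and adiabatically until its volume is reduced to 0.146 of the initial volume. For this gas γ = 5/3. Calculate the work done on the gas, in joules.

40000 J

V₁ = nRT₁/P₁ = 1.98×8.314×622/556 = 18.4 L.
Adiabatic: TV^(γ−1) = const ⇒ T₂ = 622×(6.85)^0.667 = 2240 K; PV^γ = const ⇒ P₂ = 13700 kPa.
ΔU = nCvΔT = 1.98×12.5×(2240−622) = 40000 J.
Q = 0 for an adiabatic process, so W = −ΔU = -40000 J.
Work done on the gas = −W_by = 40000 J.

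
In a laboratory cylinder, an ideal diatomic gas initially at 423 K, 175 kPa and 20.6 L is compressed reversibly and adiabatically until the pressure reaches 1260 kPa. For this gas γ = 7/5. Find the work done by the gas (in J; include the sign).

n = P₁V₁/(RT₁) = 175×20.6/(8.314×423) = 1.03 mol.
Adiabatic: T₂/T₁ = (P₂/P₁)^((γ−1)/γ) ⇒ T₂ = 423×(7.20)^0.286 = 744 K; V₂ = 5.03 L.
ΔU = nCvΔT = 1.03×20.8×(744−423) = 6830 J.
Q = 0 for an adiabatic process, so W = −ΔU = -6830 J.

-6830 J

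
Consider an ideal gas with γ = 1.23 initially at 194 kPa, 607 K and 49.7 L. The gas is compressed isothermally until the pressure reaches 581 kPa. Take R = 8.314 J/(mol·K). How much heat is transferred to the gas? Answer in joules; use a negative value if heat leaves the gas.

n = P₁V₁/(RT₁) = 194×49.7/(8.314×607) = 1.91 mol.
Isothermal: T stays 607 K; PV = const ⇒ V₂ = 16.6 L, P₂ = 581 kPa.
ΔU = 0 (ideal gas, T constant).
W = nRT ln(V₂/V₁) = 1.91×8.314×607×ln(0.334) = -10600 J.
Q = ΔU + W = -10600 J.

-10600 J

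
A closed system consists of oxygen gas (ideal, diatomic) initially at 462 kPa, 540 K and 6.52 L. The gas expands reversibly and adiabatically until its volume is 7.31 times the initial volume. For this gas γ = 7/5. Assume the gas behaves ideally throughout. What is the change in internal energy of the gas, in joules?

-4130 J

n = P₁V₁/(RT₁) = 462×6.52/(8.314×540) = 0.671 mol.
Adiabatic: TV^(γ−1) = const ⇒ T₂ = 540×(0.137)^0.400 = 244 K; PV^γ = const ⇒ P₂ = 28.5 kPa.
For an ideal gas ΔU = nCvΔT with Cv = (5/2)R = 20.8 J/(mol·K).
ΔU = 0.671×20.8×(244−540) = -4130 J.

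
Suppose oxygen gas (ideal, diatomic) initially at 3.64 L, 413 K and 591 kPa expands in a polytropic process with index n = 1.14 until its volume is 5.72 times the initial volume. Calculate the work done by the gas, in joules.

3330 J

n = P₁V₁/(RT₁) = 591×3.64/(8.314×413) = 0.627 mol.
Polytropic n=1.14: T₂ = T₁(V₁/V₂)^(n−1) = 413×(0.175)^0.14 = 324 K; P₂ = P₁(V₁/V₂)^n = 80.9 kPa.
W = (P₁V₁−P₂V₂)/(n−1) = (591×3.64−80.9×20.8)/0.14 = 3330 J.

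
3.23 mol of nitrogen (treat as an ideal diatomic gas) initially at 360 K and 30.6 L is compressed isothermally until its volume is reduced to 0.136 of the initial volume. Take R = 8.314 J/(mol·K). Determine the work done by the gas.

P₁ = nRT₁/V₁ = 3.23×8.314×360/30.6 = 316 kPa.
Isothermal: T stays 360 K; PV = const ⇒ V₂ = 4.16 L, P₂ = 2320 kPa.
W = nRT ln(V₂/V₁) = 3.23×8.314×360×ln(0.136) = -19300 J.

-19300 J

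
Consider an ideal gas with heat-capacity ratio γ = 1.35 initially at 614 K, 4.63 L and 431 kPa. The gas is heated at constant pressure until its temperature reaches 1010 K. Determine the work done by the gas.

1290 J

n = P₁V₁/(RT₁) = 431×4.63/(8.314×614) = 0.391 mol.
Isobaric: P stays 431 kPa; V/T = const ⇒ T₂ = 1010 K, V₂ = 7.62 L.
W = PΔV = 431×(7.62−4.63) kPa·L = 1290 J.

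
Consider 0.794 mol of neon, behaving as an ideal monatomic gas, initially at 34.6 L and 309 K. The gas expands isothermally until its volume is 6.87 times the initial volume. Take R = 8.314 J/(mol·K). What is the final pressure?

8.58 kPa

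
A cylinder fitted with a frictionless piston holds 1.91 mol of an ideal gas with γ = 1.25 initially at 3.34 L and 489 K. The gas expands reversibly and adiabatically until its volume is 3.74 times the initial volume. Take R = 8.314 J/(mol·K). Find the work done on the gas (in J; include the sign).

-8730 J

P₁ = nRT₁/V₁ = 1.91×8.314×489/3.34 = 2320 kPa.
Adiabatic: TV^(γ−1) = const ⇒ T₂ = 489×(0.267)^0.250 = 352 K; PV^γ = const ⇒ P₂ = 447 kPa.
ΔU = nCvΔT = 1.91×33.3×(352−489) = -8730 J.
Q = 0 for an adiabatic process, so W = −ΔU = 8730 J.
Work done on the gas = −W_by = -8730 J.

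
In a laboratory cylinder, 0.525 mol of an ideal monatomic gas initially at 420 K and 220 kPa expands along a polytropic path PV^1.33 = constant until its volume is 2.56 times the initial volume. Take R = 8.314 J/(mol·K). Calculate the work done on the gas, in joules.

V₁ = nRT₁/P₁ = 0.525×8.314×420/220 = 8.33 L.
Polytropic n=1.33: T₂ = T₁(V₁/V₂)^(n−1) = 420×(0.391)^0.33 = 308 K; P₂ = P₁(V₁/V₂)^n = 63.0 kPa.
W = (P₁V₁−P₂V₂)/(n−1) = (220×8.33−63.0×21.3)/0.33 = 1480 J.
Work done on the gas = −W_by = -1480 J.

-1480 J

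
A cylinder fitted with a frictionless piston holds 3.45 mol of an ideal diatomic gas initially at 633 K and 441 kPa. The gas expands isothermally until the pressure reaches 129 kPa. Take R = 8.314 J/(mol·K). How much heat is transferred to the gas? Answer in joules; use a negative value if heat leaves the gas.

22300 J

V₁ = nRT₁/P₁ = 3.45×8.314×633/441 = 41.2 L.
Isothermal: T stays 633 K; PV = const ⇒ V₂ = 141 L, P₂ = 129 kPa.
ΔU = 0 (ideal gas, T constant).
W = nRT ln(V₂/V₁) = 3.45×8.314×633×ln(3.42) = 22300 J.
Q = ΔU + W = 22300 J.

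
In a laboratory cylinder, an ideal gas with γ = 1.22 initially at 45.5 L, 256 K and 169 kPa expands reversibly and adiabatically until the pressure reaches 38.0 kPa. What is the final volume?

155 L

Adiabatic: T₂/T₁ = (P₂/P₁)^((γ−1)/γ) ⇒ T₂ = 256×(0.225)^0.180 = 196 K; V₂ = 155 L.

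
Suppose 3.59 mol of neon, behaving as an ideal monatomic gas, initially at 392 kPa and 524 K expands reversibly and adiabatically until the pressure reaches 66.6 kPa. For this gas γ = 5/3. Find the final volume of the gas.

V₁ = nRT₁/P₁ = 3.59×8.314×524/392 = 39.9 L.
Adiabatic: T₂/T₁ = (P₂/P₁)^((γ−1)/γ) ⇒ T₂ = 524×(0.170)^0.400 = 258 K; V₂ = 116 L.

116 L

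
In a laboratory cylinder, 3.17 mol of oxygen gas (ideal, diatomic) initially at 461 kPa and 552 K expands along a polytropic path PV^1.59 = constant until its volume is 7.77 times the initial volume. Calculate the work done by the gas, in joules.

17300 J

V₁ = nRT₁/P₁ = 3.17×8.314×552/461 = 31.6 L.
Polytropic n=1.59: T₂ = T₁(V₁/V₂)^(n−1) = 552×(0.129)^0.59 = 165 K; P₂ = P₁(V₁/V₂)^n = 17.7 kPa.
W = (P₁V₁−P₂V₂)/(n−1) = (461×31.6−17.7×245)/0.59 = 17300 J.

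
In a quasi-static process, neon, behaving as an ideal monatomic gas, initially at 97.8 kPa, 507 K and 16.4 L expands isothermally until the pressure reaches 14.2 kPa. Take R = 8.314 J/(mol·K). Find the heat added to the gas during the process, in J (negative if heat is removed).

n = P₁V₁/(RT₁) = 97.8×16.4/(8.314×507) = 0.381 mol.
Isothermal: T stays 507 K; PV = const ⇒ V₂ = 113 L, P₂ = 14.2 kPa.
ΔU = 0 (ideal gas, T constant).
W = nRT ln(V₂/V₁) = 0.381×8.314×507×ln(6.89) = 3100 J.
Q = ΔU + W = 3100 J.

3100 J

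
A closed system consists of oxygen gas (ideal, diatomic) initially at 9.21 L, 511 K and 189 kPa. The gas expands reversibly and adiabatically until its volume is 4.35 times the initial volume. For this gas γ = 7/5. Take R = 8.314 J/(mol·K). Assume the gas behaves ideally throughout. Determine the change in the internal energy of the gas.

-1930 J

n = P₁V₁/(RT₁) = 189×9.21/(8.314×511) = 0.410 mol.
Adiabatic: TV^(γ−1) = const ⇒ T₂ = 511×(0.230)^0.400 = 284 K; PV^γ = const ⇒ P₂ = 24.1 kPa.
For an ideal gas ΔU = nCvΔT with Cv = (5/2)R = 20.8 J/(mol·K).
ΔU = 0.410×20.8×(284−511) = -1930 J.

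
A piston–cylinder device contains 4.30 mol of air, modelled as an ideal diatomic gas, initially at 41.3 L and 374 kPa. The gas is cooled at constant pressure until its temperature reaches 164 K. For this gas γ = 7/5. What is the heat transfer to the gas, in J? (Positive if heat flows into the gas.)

-33500 J

T₁ = P₁V₁/(nR) = 374×41.3/(4.30×8.314) = 432 K.
Isobaric: P stays 374 kPa; V/T = const ⇒ T₂ = 164 K, V₂ = 15.7 L.
W = PΔV = 374×(15.7−41.3) kPa·L = -9580 J.
ΔU = nCvΔT = 4.30×20.8×(164−432) = -24000 J.
Q = ΔU + W = nCpΔT = -33500 J.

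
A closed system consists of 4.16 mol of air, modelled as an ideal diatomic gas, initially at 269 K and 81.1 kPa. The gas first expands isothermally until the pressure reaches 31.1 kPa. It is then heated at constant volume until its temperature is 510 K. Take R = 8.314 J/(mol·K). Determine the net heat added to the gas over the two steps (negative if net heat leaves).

29800 J

V₁ = nRT₁/P₁ = 4.16×8.314×269/81.1 = 115 L.
Step 1 — Isothermal: T stays 269 K; PV = const ⇒ V₂ = 299 L, P₂ = 31.1 kPa.
ΔU = 0 (ideal gas, T constant).
W = nRT ln(V₂/V₁) = 4.16×8.314×269×ln(2.61) = 8920 J.
Q = ΔU + W = 8920 J.
State after step 1: P = 31.1 kPa, V = 299 L, T = 269 K.
Step 2 — Isochoric: V stays 299 L; P/T = const ⇒ T₂ = 510 K, P₂ = 59.0 kPa.
W = 0 (no volume change).
ΔU = nCvΔT = 4.16×20.8×(510−269) = 20800 J.
Q = ΔU = 20800 J.
Net over both steps: W = 8920 J, Q = 29800 J, ΔU = 20800 J.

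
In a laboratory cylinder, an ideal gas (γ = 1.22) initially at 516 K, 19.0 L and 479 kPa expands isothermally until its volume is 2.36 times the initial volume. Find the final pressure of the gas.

Isothermal: T stays 516 K; PV = const ⇒ V₂ = 44.8 L, P₂ = 203 kPa.

203 kPa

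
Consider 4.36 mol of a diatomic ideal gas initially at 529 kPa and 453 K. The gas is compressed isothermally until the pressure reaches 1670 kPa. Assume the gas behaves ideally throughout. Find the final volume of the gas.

9.83 L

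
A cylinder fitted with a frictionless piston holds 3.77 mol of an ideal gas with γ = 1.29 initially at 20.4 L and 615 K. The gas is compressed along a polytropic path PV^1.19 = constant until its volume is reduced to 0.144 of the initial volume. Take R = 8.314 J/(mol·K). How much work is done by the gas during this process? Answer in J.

P₁ = nRT₁/V₁ = 3.77×8.314×615/20.4 = 945 kPa.
Polytropic n=1.19: T₂ = T₁(V₁/V₂)^(n−1) = 615×(6.94)^0.19 = 889 K; P₂ = P₁(V₁/V₂)^n = 9480 kPa.
W = (P₁V₁−P₂V₂)/(n−1) = (945×20.4−9480×2.94)/0.19 = -45200 J.

-45200 J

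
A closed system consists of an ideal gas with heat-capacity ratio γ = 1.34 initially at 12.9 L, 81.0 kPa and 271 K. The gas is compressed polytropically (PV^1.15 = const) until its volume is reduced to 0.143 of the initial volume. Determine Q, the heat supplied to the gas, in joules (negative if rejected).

n = P₁V₁/(RT₁) = 81.0×12.9/(8.314×271) = 0.464 mol.
Polytropic n=1.15: T₂ = T₁(V₁/V₂)^(n−1) = 271×(6.99)^0.15 = 363 K; P₂ = P₁(V₁/V₂)^n = 758 kPa.
W = (P₁V₁−P₂V₂)/(n−1) = (81.0×12.9−758×1.84)/0.15 = -2360 J.
ΔU = nCvΔT = 0.464×24.5×(363−271) = 1040 J.
Q = ΔU + W = -1320 J.

-1320 J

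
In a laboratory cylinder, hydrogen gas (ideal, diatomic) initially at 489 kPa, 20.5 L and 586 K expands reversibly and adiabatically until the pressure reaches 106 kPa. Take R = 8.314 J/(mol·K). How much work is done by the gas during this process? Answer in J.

8870 J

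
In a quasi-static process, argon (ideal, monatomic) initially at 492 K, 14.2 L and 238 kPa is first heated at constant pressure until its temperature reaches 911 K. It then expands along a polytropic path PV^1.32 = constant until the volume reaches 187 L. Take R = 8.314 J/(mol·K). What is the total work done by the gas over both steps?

n = P₁V₁/(RT₁) = 238×14.2/(8.314×492) = 0.826 mol.
Step 1 — Isobaric: P stays 238 kPa; V/T = const ⇒ T₂ = 911 K, V₂ = 26.3 L.
W = PΔV = 238×(26.3−14.2) kPa·L = 2880 J.
ΔU = nCvΔT = 0.826×12.5×(911−492) = 4320 J.
Q = ΔU + W = nCpΔT = 7200 J.
State after step 1: P = 238 kPa, V = 26.3 L, T = 911 K.
Step 2 — Polytropic n=1.32: T₂ = T₁(V₁/V₂)^(n−1) = 911×(0.141)^0.32 = 486 K; P₂ = P₁(V₁/V₂)^n = 17.9 kPa.
W = (P₁V₁−P₂V₂)/(n−1) = (238×26.3−17.9×187)/0.32 = 9120 J.
ΔU = nCvΔT = 0.826×12.5×(486−911) = -4380 J.
Q = ΔU + W = 4740 J.
Net over both steps: W = 12000 J, Q = 11900 J, ΔU = -59.0 J.

12000 J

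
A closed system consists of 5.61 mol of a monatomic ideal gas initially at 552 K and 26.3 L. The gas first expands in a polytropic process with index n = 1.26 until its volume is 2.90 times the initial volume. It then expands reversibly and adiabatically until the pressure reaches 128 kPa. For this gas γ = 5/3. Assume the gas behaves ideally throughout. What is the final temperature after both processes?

317 K

P₁ = nRT₁/V₁ = 5.61×8.314×552/26.3 = 979 kPa.
Step 1 — Polytropic n=1.26: T₂ = T₁(V₁/V₂)^(n−1) = 552×(0.345)^0.26 = 419 K; P₂ = P₁(V₁/V₂)^n = 256 kPa.
W = (P₁V₁−P₂V₂)/(n−1) = (979×26.3−256×76.3)/0.26 = 23900 J.
ΔU = nCvΔT = 5.61×12.5×(419−552) = -9340 J.
Q = ΔU + W = 14600 J.
State after step 1: P = 256 kPa, V = 76.3 L, T = 419 K.
Step 2 — Adiabatic: T₂/T₁ = (P₂/P₁)^((γ−1)/γ) ⇒ T₂ = 419×(0.500)^0.400 = 317 K; V₂ = 116 L.
ΔU = nCvΔT = 5.61×12.5×(317−419) = -7090 J.
Q = 0 for an adiabatic process, so W = −ΔU = 7090 J.
Net over both steps: W = 31000 J, Q = 14600 J, ΔU = -16400 J.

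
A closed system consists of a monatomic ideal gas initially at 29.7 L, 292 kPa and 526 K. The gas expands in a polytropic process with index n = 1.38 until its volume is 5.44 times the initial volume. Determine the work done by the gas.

10800 J

n = P₁V₁/(RT₁) = 292×29.7/(8.314×526) = 1.98 mol.
Polytropic n=1.38: T₂ = T₁(V₁/V₂)^(n−1) = 526×(0.184)^0.38 = 276 K; P₂ = P₁(V₁/V₂)^n = 28.2 kPa.
W = (P₁V₁−P₂V₂)/(n−1) = (292×29.7−28.2×162)/0.38 = 10800 J.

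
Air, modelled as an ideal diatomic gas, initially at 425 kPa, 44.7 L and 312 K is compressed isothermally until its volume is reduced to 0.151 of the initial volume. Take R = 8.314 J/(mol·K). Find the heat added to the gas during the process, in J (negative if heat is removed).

n = P₁V₁/(RT₁) = 425×44.7/(8.314×312) = 7.32 mol.
Isothermal: T stays 312 K; PV = const ⇒ V₂ = 6.75 L, P₂ = 2810 kPa.
ΔU = 0 (ideal gas, T constant).
W = nRT ln(V₂/V₁) = 7.32×8.314×312×ln(0.151) = -35900 J.
Q = ΔU + W = -35900 J.

-35900 J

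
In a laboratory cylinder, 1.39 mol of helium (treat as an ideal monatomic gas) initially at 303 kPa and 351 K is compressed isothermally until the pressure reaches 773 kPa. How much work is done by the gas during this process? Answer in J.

-3800 J

V₁ = nRT₁/P₁ = 1.39×8.314×351/303 = 13.4 L.
Isothermal: T stays 351 K; PV = const ⇒ V₂ = 5.25 L, P₂ = 773 kPa.
W = nRT ln(V₂/V₁) = 1.39×8.314×351×ln(0.392) = -3800 J.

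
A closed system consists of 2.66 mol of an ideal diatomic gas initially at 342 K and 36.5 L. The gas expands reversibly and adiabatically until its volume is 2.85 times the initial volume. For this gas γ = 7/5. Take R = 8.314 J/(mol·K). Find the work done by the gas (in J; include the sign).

P₁ = nRT₁/V₁ = 2.66×8.314×342/36.5 = 207 kPa.
Adiabatic: TV^(γ−1) = const ⇒ T₂ = 342×(0.351)^0.400 = 225 K; PV^γ = const ⇒ P₂ = 47.8 kPa.
ΔU = nCvΔT = 2.66×20.8×(225−342) = -6470 J.
Q = 0 for an adiabatic process, so W = −ΔU = 6470 J.

6470 J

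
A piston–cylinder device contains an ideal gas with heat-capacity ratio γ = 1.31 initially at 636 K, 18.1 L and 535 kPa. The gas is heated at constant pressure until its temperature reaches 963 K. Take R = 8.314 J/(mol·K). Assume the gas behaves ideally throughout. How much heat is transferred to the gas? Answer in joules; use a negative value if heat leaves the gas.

n = P₁V₁/(RT₁) = 535×18.1/(8.314×636) = 1.83 mol.
Isobaric: P stays 535 kPa; V/T = const ⇒ T₂ = 963 K, V₂ = 27.4 L.
W = PΔV = 535×(27.4−18.1) kPa·L = 4980 J.
ΔU = nCvΔT = 1.83×26.8×(963−636) = 16100 J.
Q = ΔU + W = nCpΔT = 21000 J.

21000 J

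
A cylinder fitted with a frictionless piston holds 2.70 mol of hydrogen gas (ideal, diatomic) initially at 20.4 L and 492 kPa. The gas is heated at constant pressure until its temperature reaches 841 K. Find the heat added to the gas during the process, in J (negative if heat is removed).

30900 J

T₁ = P₁V₁/(nR) = 492×20.4/(2.70×8.314) = 447 K.
Isobaric: P stays 492 kPa; V/T = const ⇒ T₂ = 841 K, V₂ = 38.4 L.
W = PΔV = 492×(38.4−20.4) kPa·L = 8840 J.
ΔU = nCvΔT = 2.70×20.8×(841−447) = 22100 J.
Q = ΔU + W = nCpΔT = 30900 J.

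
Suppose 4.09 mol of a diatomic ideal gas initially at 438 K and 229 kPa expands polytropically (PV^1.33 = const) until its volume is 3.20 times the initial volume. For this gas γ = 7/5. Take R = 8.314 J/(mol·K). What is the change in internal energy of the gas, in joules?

-11900 J

V₁ = nRT₁/P₁ = 4.09×8.314×438/229 = 65.0 L.
Polytropic n=1.33: T₂ = T₁(V₁/V₂)^(n−1) = 438×(0.312)^0.33 = 298 K; P₂ = P₁(V₁/V₂)^n = 48.8 kPa.
For an ideal gas ΔU = nCvΔT with Cv = (5/2)R = 20.8 J/(mol·K).
ΔU = 4.09×20.8×(298−438) = -11900 J.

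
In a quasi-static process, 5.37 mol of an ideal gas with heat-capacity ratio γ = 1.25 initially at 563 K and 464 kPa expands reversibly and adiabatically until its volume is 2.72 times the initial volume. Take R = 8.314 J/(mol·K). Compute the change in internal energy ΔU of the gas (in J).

-22300 J

V₁ = nRT₁/P₁ = 5.37×8.314×563/464 = 54.2 L.
Adiabatic: TV^(γ−1) = const ⇒ T₂ = 563×(0.368)^0.250 = 438 K; PV^γ = const ⇒ P₂ = 133 kPa.
For an ideal gas ΔU = nCvΔT with Cv = R/(γ−1) = 33.3 J/(mol·K).
ΔU = 5.37×33.3×(438−563) = -22300 J.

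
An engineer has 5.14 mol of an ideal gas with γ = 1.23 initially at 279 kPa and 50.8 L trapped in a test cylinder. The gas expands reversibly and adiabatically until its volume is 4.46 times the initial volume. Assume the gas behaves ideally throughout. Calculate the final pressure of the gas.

44.4 kPa

T₁ = P₁V₁/(nR) = 279×50.8/(5.14×8.314) = 332 K.
Adiabatic: TV^(γ−1) = const ⇒ T₂ = 332×(0.224)^0.230 = 235 K; PV^γ = const ⇒ P₂ = 44.4 kPa.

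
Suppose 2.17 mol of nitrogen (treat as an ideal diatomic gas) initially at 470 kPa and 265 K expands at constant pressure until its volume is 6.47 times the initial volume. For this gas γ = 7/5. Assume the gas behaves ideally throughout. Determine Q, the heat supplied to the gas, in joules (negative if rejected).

91500 J

V₁ = nRT₁/P₁ = 2.17×8.314×265/470 = 10.2 L.
Isobaric: P stays 470 kPa; V/T = const ⇒ T₂ = 1710 K, V₂ = 65.8 L.
W = PΔV = 470×(65.8−10.2) kPa·L = 26200 J.
ΔU = nCvΔT = 2.17×20.8×(1710−265) = 65400 J.
Q = ΔU + W = nCpΔT = 91500 J.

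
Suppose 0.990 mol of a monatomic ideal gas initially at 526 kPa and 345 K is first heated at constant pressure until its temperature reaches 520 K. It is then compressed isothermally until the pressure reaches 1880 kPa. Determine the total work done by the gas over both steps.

V₁ = nRT₁/P₁ = 0.990×8.314×345/526 = 5.40 L.
Step 1 — Isobaric: P stays 526 kPa; V/T = const ⇒ T₂ = 520 K, V₂ = 8.14 L.
W = PΔV = 526×(8.14−5.40) kPa·L = 1440 J.
ΔU = nCvΔT = 0.990×12.5×(520−345) = 2160 J.
Q = ΔU + W = nCpΔT = 3600 J.
State after step 1: P = 526 kPa, V = 8.14 L, T = 520 K.
Step 2 — Isothermal: T stays 520 K; PV = const ⇒ V₂ = 2.28 L, P₂ = 1880 kPa.
ΔU = 0 (ideal gas, T constant).
W = nRT ln(V₂/V₁) = 0.990×8.314×520×ln(0.280) = -5450 J.
Q = ΔU + W = -5450 J.
Net over both steps: W = -4010 J, Q = -1850 J, ΔU = 2160 J.

-4010 J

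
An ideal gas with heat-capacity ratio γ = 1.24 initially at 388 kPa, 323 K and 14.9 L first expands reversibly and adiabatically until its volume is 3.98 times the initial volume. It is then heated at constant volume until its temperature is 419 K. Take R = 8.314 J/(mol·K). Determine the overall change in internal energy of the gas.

7160 J

n = P₁V₁/(RT₁) = 388×14.9/(8.314×323) = 2.15 mol.
Step 1 — Adiabatic: TV^(γ−1) = const ⇒ T₂ = 323×(0.251)^0.240 = 232 K; PV^γ = const ⇒ P₂ = 70.0 kPa.
ΔU = nCvΔT = 2.15×34.6×(232−323) = -6800 J.
Q = 0 for an adiabatic process, so W = −ΔU = 6800 J.
State after step 1: P = 70.0 kPa, V = 59.3 L, T = 232 K.
Step 2 — Isochoric: V stays 59.3 L; P/T = const ⇒ T₂ = 419 K, P₂ = 126 kPa.
W = 0 (no volume change).
ΔU = nCvΔT = 2.15×34.6×(419−232) = 14000 J.
Q = ΔU = 14000 J.
Net over both steps: W = 6800 J, Q = 14000 J, ΔU = 7160 J.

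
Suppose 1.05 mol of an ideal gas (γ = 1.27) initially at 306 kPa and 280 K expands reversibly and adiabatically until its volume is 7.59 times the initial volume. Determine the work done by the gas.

V₁ = nRT₁/P₁ = 1.05×8.314×280/306 = 7.99 L.
Adiabatic: TV^(γ−1) = const ⇒ T₂ = 280×(0.132)^0.270 = 162 K; PV^γ = const ⇒ P₂ = 23.3 kPa.
ΔU = nCvΔT = 1.05×30.8×(162−280) = -3820 J.
Q = 0 for an adiabatic process, so W = −ΔU = 3820 J.

3820 J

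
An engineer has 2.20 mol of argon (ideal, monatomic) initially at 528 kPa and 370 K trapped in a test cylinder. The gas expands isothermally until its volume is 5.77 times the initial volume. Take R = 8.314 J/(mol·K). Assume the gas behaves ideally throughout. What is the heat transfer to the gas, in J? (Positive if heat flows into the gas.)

V₁ = nRT₁/P₁ = 2.20×8.314×370/528 = 12.8 L.
Isothermal: T stays 370 K; PV = const ⇒ V₂ = 74.0 L, P₂ = 91.5 kPa.
ΔU = 0 (ideal gas, T constant).
W = nRT ln(V₂/V₁) = 2.20×8.314×370×ln(5.77) = 11900 J.
Q = ΔU + W = 11900 J.

11900 J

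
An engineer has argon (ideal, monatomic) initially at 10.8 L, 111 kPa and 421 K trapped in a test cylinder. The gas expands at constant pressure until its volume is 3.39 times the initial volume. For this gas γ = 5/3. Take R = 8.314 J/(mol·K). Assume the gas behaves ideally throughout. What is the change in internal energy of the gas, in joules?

4300 J

n = P₁V₁/(RT₁) = 111×10.8/(8.314×421) = 0.342 mol.
Isobaric: P stays 111 kPa; V/T = const ⇒ T₂ = 1430 K, V₂ = 36.6 L.
For an ideal gas ΔU = nCvΔT with Cv = (3/2)R = 12.5 J/(mol·K).
ΔU = 0.342×12.5×(1430−421) = 4300 J.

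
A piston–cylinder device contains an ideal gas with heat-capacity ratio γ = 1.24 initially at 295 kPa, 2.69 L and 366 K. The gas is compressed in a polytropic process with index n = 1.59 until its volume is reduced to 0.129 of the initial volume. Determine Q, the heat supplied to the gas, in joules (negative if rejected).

n = P₁V₁/(RT₁) = 295×2.69/(8.314×366) = 0.261 mol.
Polytropic n=1.59: T₂ = T₁(V₁/V₂)^(n−1) = 366×(7.75)^0.59 = 1230 K; P₂ = P₁(V₁/V₂)^n = 7660 kPa.
W = (P₁V₁−P₂V₂)/(n−1) = (295×2.69−7660×0.347)/0.59 = -3160 J.
ΔU = nCvΔT = 0.261×34.6×(1230−366) = 7760 J.
Q = ΔU + W = 4600 J.

4600 J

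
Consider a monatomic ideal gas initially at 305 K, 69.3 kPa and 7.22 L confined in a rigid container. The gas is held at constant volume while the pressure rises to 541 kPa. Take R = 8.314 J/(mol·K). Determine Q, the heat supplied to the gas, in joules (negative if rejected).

5110 J

n = P₁V₁/(RT₁) = 69.3×7.22/(8.314×305) = 0.197 mol.
Isochoric: V stays 7.22 L; P/T = const ⇒ T₂ = 2380 K, P₂ = 541 kPa.
W = 0 (no volume change).
ΔU = nCvΔT = 0.197×12.5×(2380−305) = 5110 J.
Q = ΔU = 5110 J.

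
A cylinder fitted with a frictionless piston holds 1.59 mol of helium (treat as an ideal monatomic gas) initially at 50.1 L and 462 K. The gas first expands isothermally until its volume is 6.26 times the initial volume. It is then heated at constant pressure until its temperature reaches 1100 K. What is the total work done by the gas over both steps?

P₁ = nRT₁/V₁ = 1.59×8.314×462/50.1 = 122 kPa.
Step 1 — Isothermal: T stays 462 K; PV = const ⇒ V₂ = 314 L, P₂ = 19.5 kPa.
ΔU = 0 (ideal gas, T constant).
W = nRT ln(V₂/V₁) = 1.59×8.314×462×ln(6.26) = 11200 J.
Q = ΔU + W = 11200 J.
State after step 1: P = 19.5 kPa, V = 314 L, T = 462 K.
Step 2 — Isobaric: P stays 19.5 kPa; V/T = const ⇒ T₂ = 1100 K, V₂ = 747 L.
W = PΔV = 19.5×(747−314) kPa·L = 8430 J.
ΔU = nCvΔT = 1.59×12.5×(1100−462) = 12700 J.
Q = ΔU + W = nCpΔT = 21100 J.
Net over both steps: W = 19600 J, Q = 32300 J, ΔU = 12700 J.

19600 J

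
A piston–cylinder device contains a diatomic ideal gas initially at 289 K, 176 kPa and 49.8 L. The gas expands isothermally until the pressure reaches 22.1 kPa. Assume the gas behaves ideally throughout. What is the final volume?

397 L

Isothermal: T stays 289 K; PV = const ⇒ V₂ = 397 L, P₂ = 22.1 kPa.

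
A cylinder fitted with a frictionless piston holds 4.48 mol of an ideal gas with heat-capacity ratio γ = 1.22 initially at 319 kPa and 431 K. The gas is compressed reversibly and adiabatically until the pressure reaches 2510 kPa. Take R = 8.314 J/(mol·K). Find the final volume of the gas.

9.28 L

V₁ = nRT₁/P₁ = 4.48×8.314×431/319 = 50.3 L.
Adiabatic: T₂/T₁ = (P₂/P₁)^((γ−1)/γ) ⇒ T₂ = 431×(7.87)^0.180 = 625 K; V₂ = 9.28 L.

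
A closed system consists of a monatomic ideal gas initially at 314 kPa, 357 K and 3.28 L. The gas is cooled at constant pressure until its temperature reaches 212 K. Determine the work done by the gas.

-418 J

n = P₁V₁/(RT₁) = 314×3.28/(8.314×357) = 0.347 mol.
Isobaric: P stays 314 kPa; V/T = const ⇒ T₂ = 212 K, V₂ = 1.95 L.
W = PΔV = 314×(1.95−3.28) kPa·L = -418 J.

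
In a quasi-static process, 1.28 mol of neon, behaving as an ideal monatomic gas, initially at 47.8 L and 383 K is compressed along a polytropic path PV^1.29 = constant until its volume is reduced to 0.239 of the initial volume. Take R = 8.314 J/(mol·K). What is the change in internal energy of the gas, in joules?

P₁ = nRT₁/V₁ = 1.28×8.314×383/47.8 = 85.3 kPa.
Polytropic n=1.29: T₂ = T₁(V₁/V₂)^(n−1) = 383×(4.18)^0.29 = 580 K; P₂ = P₁(V₁/V₂)^n = 540 kPa.
For an ideal gas ΔU = nCvΔT with Cv = (3/2)R = 12.5 J/(mol·K).
ΔU = 1.28×12.5×(580−383) = 3150 J.

3150 J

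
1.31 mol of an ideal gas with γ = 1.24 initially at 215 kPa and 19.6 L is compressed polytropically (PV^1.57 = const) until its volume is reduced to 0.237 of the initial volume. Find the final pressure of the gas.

2060 kPa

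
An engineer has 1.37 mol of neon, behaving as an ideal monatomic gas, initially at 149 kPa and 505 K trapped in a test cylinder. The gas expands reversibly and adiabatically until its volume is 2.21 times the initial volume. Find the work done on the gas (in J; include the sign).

V₁ = nRT₁/P₁ = 1.37×8.314×505/149 = 38.6 L.
Adiabatic: TV^(γ−1) = const ⇒ T₂ = 505×(0.452)^0.667 = 298 K; PV^γ = const ⇒ P₂ = 39.7 kPa.
ΔU = nCvΔT = 1.37×12.5×(298−505) = -3540 J.
Q = 0 for an adiabatic process, so W = −ΔU = 3540 J.
Work done on the gas = −W_by = -3540 J.

-3540 J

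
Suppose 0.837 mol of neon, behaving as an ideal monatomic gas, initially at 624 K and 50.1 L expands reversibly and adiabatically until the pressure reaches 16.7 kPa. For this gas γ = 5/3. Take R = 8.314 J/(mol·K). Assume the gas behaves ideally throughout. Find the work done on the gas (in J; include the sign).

P₁ = nRT₁/V₁ = 0.837×8.314×624/50.1 = 86.7 kPa.
Adiabatic: T₂/T₁ = (P₂/P₁)^((γ−1)/γ) ⇒ T₂ = 624×(0.193)^0.400 = 323 K; V₂ = 135 L.
ΔU = nCvΔT = 0.837×12.5×(323−624) = -3140 J.
Q = 0 for an adiabatic process, so W = −ΔU = 3140 J.
Work done on the gas = −W_by = -3140 J.

-3140 J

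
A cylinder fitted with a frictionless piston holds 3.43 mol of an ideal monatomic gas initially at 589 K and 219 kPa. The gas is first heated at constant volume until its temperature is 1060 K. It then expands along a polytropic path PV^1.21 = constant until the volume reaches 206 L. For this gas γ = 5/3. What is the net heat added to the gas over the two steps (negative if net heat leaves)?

V₁ = nRT₁/P₁ = 3.43×8.314×589/219 = 76.7 L.
Step 1 — Isochoric: V stays 76.7 L; P/T = const ⇒ T₂ = 1060 K, P₂ = 394 kPa.
W = 0 (no volume change).
ΔU = nCvΔT = 3.43×12.5×(1060−589) = 20100 J.
Q = ΔU = 20100 J.
State after step 1: P = 394 kPa, V = 76.7 L, T = 1060 K.
Step 2 — Polytropic n=1.21: T₂ = T₁(V₁/V₂)^(n−1) = 1060×(0.372)^0.21 = 861 K; P₂ = P₁(V₁/V₂)^n = 119 kPa.
W = (P₁V₁−P₂V₂)/(n−1) = (394×76.7−119×206)/0.21 = 27000 J.
ΔU = nCvΔT = 3.43×12.5×(861−1060) = -8500 J.
Q = ΔU + W = 18500 J.
Net over both steps: W = 27000 J, Q = 38600 J, ΔU = 11700 J.

38600 J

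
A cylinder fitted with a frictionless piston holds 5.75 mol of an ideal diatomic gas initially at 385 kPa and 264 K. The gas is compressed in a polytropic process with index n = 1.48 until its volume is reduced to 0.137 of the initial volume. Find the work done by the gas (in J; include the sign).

V₁ = nRT₁/P₁ = 5.75×8.314×264/385 = 32.8 L.
Polytropic n=1.48: T₂ = T₁(V₁/V₂)^(n−1) = 264×(7.30)^0.48 = 685 K; P₂ = P₁(V₁/V₂)^n = 7300 kPa.
W = (P₁V₁−P₂V₂)/(n−1) = (385×32.8−7300×4.49)/0.48 = -42000 J.

-42000 J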